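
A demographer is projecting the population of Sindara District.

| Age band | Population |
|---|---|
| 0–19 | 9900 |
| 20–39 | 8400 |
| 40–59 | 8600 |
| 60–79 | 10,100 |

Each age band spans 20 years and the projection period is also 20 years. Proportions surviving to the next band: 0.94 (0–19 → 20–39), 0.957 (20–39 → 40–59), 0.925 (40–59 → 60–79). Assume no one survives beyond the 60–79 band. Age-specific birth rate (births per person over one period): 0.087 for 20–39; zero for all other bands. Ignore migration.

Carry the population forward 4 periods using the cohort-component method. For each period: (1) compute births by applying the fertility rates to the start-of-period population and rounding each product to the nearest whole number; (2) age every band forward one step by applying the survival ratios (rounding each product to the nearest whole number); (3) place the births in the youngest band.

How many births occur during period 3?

Period 1:
Births: 8400 × 0.087 = 731
20–39: 9900 × 0.94 = 9306
40–59: 8400 × 0.957 = 8039
60–79: 8600 × 0.925 = 7955
Population now: 0–19=731, 20–39=9306, 40–59=8039, 60–79=7955
Period 2:
Births: 9306 × 0.087 = 810
20–39: 731 × 0.94 = 687
40–59: 9306 × 0.957 = 8906
60–79: 8039 × 0.925 = 7436
Population now: 0–19=810, 20–39=687, 40–59=8906, 60–79=7436
Period 3:
Births: 687 × 0.087 = 60
20–39: 810 × 0.94 = 761
40–59: 687 × 0.957 = 657
60–79: 8906 × 0.925 = 8238
Population now: 0–19=60, 20–39=761, 40–59=657, 60–79=8238

60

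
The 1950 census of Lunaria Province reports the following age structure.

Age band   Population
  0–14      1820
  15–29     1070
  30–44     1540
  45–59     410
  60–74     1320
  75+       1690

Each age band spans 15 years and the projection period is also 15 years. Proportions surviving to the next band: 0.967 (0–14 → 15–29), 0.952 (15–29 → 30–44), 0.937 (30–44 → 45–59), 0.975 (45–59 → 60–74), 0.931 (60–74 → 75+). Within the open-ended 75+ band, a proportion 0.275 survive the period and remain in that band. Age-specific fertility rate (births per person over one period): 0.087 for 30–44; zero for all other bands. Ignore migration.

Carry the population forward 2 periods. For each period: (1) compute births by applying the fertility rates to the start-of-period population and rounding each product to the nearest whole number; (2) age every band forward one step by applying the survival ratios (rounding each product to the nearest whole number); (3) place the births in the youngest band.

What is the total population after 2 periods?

5095

Call the bands 1 to 6, youngest first.
— Period 1 —
Births: 1540 * 0.087 = 134
Band 2: 1820 * 0.967 = 1760
Band 3: 1070 * 0.952 = 1019
Band 4: 1540 * 0.937 = 1443
Band 5: 410 * 0.975 = 400
Band 6: 1320 * 0.931 + 1690 * 0.275 = 1229 + 465 = 1694
Giving 134 / 1760 / 1019 / 1443 / 400 / 1694.
— Period 2 —
Births: 1019 * 0.087 = 89
Band 2: 134 * 0.967 = 130
Band 3: 1760 * 0.952 = 1676
Band 4: 1019 * 0.937 = 955
Band 5: 1443 * 0.975 = 1407
Band 6: 400 * 0.931 + 1694 * 0.275 = 372 + 466 = 838
Giving 89 / 130 / 1676 / 955 / 1407 / 838.
Total after period 2: 89 + 130 + 1676 + 955 + 1407 + 838 = 5095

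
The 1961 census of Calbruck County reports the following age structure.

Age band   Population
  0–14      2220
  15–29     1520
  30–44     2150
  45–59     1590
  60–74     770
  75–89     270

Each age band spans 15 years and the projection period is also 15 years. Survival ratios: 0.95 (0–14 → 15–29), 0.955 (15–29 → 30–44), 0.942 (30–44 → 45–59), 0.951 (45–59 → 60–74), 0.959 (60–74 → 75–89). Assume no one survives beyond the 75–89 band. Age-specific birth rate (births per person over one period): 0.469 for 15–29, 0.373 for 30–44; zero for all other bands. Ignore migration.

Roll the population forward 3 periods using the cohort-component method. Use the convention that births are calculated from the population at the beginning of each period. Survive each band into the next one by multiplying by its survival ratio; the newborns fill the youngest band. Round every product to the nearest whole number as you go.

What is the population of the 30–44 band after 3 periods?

Period 1.
Births: 1520 × 0.469 = 713 ; 2150 × 0.373 = 802 → total 1515
15–29: 2220 × 0.95 = 2109
30–44: 1520 × 0.955 = 1452
45–59: 2150 × 0.942 = 2025
60–74: 1590 × 0.951 = 1512
75–89: 770 × 0.959 = 738
→ [1515, 2109, 1452, 2025, 1512, 738]
Period 2.
Births: 2109 × 0.469 = 989 ; 1452 × 0.373 = 542 → total 1531
15–29: 1515 × 0.95 = 1439
30–44: 2109 × 0.955 = 2014
45–59: 1452 × 0.942 = 1368
60–74: 2025 × 0.951 = 1926
75–89: 1512 × 0.959 = 1450
→ [1531, 1439, 2014, 1368, 1926, 1450]
Period 3.
Births: 1439 × 0.469 = 675 ; 2014 × 0.373 = 751 → total 1426
15–29: 1531 × 0.95 = 1454
30–44: 1439 × 0.955 = 1374
45–59: 2014 × 0.942 = 1897
60–74: 1368 × 0.951 = 1301
75–89: 1926 × 0.959 = 1847
→ [1426, 1454, 1374, 1897, 1301, 1847]

1374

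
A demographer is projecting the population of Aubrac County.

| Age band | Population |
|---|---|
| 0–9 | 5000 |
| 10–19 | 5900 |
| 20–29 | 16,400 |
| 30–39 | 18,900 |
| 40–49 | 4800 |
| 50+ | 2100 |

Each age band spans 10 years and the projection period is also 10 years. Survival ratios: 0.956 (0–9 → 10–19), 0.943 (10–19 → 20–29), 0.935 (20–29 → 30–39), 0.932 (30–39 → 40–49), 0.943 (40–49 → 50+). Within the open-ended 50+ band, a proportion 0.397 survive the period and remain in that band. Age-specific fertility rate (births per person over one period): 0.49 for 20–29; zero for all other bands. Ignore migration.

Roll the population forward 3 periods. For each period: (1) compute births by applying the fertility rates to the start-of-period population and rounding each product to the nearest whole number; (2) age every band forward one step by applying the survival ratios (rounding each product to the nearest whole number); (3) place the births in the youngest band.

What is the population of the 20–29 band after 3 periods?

Call the bands 1 to 6, youngest first.
— Period 1 —
Births: 16400 × 0.49 = 8036
Band 2: 5000 × 0.956 = 4780
Band 3: 5900 × 0.943 = 5564
Band 4: 16400 × 0.935 = 15334
Band 5: 18900 × 0.932 = 17615
Band 6: 4800 × 0.943 + 2100 × 0.397 = 4526 + 834 = 5360
→ [8036, 4780, 5564, 15334, 17615, 5360]
— Period 2 —
Births: 5564 × 0.49 = 2726
Band 2: 8036 × 0.956 = 7682
Band 3: 4780 × 0.943 = 4508
Band 4: 5564 × 0.935 = 5202
Band 5: 15334 × 0.932 = 14291
Band 6: 17615 × 0.943 + 5360 × 0.397 = 16611 + 2128 = 18739
→ [2726, 7682, 4508, 5202, 14291, 18739]
— Period 3 —
Births: 4508 × 0.49 = 2209
Band 2: 2726 × 0.956 = 2606
Band 3: 7682 × 0.943 = 7244
Band 4: 4508 × 0.935 = 4215
Band 5: 5202 × 0.932 = 4848
Band 6: 14291 × 0.943 + 18739 × 0.397 = 13476 + 7439 = 20915
→ [2209, 2606, 7244, 4215, 4848, 20915]

7244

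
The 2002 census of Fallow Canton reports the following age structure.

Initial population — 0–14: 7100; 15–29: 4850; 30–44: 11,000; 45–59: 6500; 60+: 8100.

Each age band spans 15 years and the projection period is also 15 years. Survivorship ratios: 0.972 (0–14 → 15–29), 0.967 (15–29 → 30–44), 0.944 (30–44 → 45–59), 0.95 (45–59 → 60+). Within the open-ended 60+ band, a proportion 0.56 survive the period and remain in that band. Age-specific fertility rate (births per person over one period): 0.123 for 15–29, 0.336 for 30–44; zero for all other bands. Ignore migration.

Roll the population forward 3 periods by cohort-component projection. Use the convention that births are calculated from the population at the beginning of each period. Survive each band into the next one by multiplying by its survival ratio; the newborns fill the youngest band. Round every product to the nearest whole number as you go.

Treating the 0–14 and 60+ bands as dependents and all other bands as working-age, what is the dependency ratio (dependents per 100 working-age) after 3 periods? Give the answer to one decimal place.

124.8

Let group 1 be 0–14 through group 5 = 60+.
Period 1:
Births: 4850 × 0.123 = 597, 11000 × 0.336 = 3696 → 4293
Group 2: 7100 × 0.972 = 6901
Group 3: 4850 × 0.967 = 4690
Group 4: 11000 × 0.944 = 10384
Group 5: 6500 × 0.95 + 8100 × 0.56 = 6175 + 4536 = 10711
Population now: 0–14=4293, 15–29=6901, 30–44=4690, 45–59=10384, 60+=10711
Period 2:
Births: 6901 × 0.123 = 849, 4690 × 0.336 = 1576 → 2425
Group 2: 4293 × 0.972 = 4173
Group 3: 6901 × 0.967 = 6673
Group 4: 4690 × 0.944 = 4427
Group 5: 10384 × 0.95 + 10711 × 0.56 = 9865 + 5998 = 15863
Population now: 0–14=2425, 15–29=4173, 30–44=6673, 45–59=4427, 60+=15863
Period 3:
Births: 4173 × 0.123 = 513, 6673 × 0.336 = 2242 → 2755
Group 2: 2425 × 0.972 = 2357
Group 3: 4173 × 0.967 = 4035
Group 4: 6673 × 0.944 = 6299
Group 5: 4427 × 0.95 + 15863 × 0.56 = 4206 + 8883 = 13089
Population now: 0–14=2755, 15–29=2357, 30–44=4035, 45–59=6299, 60+=13089
Dependents (band 0–14 + band 60+) = 2755 + 13089 = 15844; working-age = 12691; ratio = 15844/12691 × 100 = 124.8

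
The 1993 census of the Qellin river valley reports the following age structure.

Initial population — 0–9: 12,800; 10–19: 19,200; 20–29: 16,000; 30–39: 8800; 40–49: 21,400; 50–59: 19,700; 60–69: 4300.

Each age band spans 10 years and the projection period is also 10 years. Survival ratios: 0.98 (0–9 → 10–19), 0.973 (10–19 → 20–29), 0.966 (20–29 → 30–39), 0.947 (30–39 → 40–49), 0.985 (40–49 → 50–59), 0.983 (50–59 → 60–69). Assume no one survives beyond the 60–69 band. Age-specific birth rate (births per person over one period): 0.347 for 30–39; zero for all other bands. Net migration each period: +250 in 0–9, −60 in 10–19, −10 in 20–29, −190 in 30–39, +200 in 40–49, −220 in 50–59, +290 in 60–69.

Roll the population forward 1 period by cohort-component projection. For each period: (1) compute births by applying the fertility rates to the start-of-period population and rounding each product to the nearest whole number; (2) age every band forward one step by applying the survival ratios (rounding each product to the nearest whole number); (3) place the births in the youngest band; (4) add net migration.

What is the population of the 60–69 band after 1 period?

(Groups numbered youngest = 1 to oldest = 7.)
Period 1.
Births: 8800 * 0.347 = 3054
Group 2: 12800 * 0.98 = 12544
Group 3: 19200 * 0.973 = 18682
Group 4: 16000 * 0.966 = 15456
Group 5: 8800 * 0.947 = 8334
Group 6: 21400 * 0.985 = 21079
Group 7: 19700 * 0.983 = 19365
Net migration: Group 1 + 250 → 3304; Group 2 − 60 → 12484; Group 3 − 10 → 18672; Group 4 − 190 → 15266; Group 5 + 200 → 8534; Group 6 − 220 → 20859; Group 7 + 290 → 19655
Giving 3304 / 12484 / 18672 / 15266 / 8534 / 20859 / 19655.

19655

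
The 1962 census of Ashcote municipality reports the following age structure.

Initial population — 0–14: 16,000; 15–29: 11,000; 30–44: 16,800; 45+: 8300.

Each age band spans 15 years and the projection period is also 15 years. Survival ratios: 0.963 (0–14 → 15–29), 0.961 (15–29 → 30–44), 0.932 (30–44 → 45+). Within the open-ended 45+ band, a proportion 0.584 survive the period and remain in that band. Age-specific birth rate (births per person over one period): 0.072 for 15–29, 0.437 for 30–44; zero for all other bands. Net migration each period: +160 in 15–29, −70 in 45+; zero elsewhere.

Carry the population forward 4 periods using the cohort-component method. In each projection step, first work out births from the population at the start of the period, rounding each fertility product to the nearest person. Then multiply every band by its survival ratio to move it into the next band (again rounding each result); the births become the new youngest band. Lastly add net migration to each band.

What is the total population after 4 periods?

— Period 1 —
Births: 11000 × 0.072 = 792 ; 16800 × 0.437 = 7342 → total 8134
15–29: 16000 × 0.963 = 15408
30–44: 11000 × 0.961 = 10571
45+: 16800 × 0.932 + 8300 × 0.584 = 15658 + 4847 = 20505
Net migration: 15–29 + 160 → 15568; 45+ − 70 → 20435
End of period: [8134, 15568, 10571, 20435]
— Period 2 —
Births: 15568 × 0.072 = 1121 ; 10571 × 0.437 = 4620 → total 5741
15–29: 8134 × 0.963 = 7833
30–44: 15568 × 0.961 = 14961
45+: 10571 × 0.932 + 20435 × 0.584 = 9852 + 11934 = 21786
Net migration: 15–29 + 160 → 7993; 45+ − 70 → 21716
End of period: [5741, 7993, 14961, 21716]
— Period 3 —
Births: 7993 × 0.072 = 575 ; 14961 × 0.437 = 6538 → total 7113
15–29: 5741 × 0.963 = 5529
30–44: 7993 × 0.961 = 7681
45+: 14961 × 0.932 + 21716 × 0.584 = 13944 + 12682 = 26626
Net migration: 15–29 + 160 → 5689; 45+ − 70 → 26556
End of period: [7113, 5689, 7681, 26556]
— Period 4 —
Births: 5689 × 0.072 = 410 ; 7681 × 0.437 = 3357 → total 3767
15–29: 7113 × 0.963 = 6850
30–44: 5689 × 0.961 = 5467
45+: 7681 × 0.932 + 26556 × 0.584 = 7159 + 15509 = 22668
Net migration: 15–29 + 160 → 7010; 45+ − 70 → 22598
End of period: [3767, 7010, 5467, 22598]
Total after period 4: 3767 + 7010 + 5467 + 22598 = 38842

38842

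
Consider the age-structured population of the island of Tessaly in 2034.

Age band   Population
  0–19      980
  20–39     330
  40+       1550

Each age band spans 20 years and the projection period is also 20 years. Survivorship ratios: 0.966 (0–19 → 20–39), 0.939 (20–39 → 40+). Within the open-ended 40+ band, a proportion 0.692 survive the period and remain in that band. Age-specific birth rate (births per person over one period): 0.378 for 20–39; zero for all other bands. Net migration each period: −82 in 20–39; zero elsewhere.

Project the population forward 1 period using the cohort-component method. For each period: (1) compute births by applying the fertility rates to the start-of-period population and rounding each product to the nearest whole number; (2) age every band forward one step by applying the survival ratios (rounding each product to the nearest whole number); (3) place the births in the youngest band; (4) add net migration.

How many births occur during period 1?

— Period 1 —
Births: 330 × 0.378 = 125
20–39: 980 × 0.966 = 947
40+: 330 × 0.939 + 1550 × 0.692 = 310 + 1073 = 1383
Net migration: 20–39 − 82 → 865
End of period: [125, 865, 1383]

125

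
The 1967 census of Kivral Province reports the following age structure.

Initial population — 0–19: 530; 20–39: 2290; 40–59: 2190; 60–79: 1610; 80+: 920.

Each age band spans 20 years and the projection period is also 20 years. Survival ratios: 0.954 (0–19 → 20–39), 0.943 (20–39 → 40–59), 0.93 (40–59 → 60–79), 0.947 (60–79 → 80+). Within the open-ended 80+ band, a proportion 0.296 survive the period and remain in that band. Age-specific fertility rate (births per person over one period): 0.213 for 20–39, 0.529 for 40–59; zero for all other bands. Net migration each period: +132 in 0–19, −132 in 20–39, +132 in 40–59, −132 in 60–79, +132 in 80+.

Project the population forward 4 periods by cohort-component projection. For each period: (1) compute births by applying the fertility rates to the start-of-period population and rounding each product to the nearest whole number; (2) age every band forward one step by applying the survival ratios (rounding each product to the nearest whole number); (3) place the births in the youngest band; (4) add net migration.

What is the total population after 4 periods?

(Groups numbered youngest = 1 to oldest = 5.)
Period 1:
Births: 2290 * 0.213 = 488, 2190 * 0.529 = 1159 → total 1647
Group 2: 530 * 0.954 = 506
Group 3: 2290 * 0.943 = 2159
Group 4: 2190 * 0.93 = 2037
Group 5: 1610 * 0.947 + 920 * 0.296 = 1525 + 272 = 1797
Net migration: Group 1 + 132 → 1779; Group 2 − 132 → 374; Group 3 + 132 → 2291; Group 4 − 132 → 1905; Group 5 + 132 → 1929
→ [1779, 374, 2291, 1905, 1929]
Period 2:
Births: 374 * 0.213 = 80, 2291 * 0.529 = 1212 → total 1292
Group 2: 1779 * 0.954 = 1697
Group 3: 374 * 0.943 = 353
Group 4: 2291 * 0.93 = 2131
Group 5: 1905 * 0.947 + 1929 * 0.296 = 1804 + 571 = 2375
Net migration: Group 1 + 132 → 1424; Group 2 − 132 → 1565; Group 3 + 132 → 485; Group 4 − 132 → 1999; Group 5 + 132 → 2507
→ [1424, 1565, 485, 1999, 2507]
Period 3:
Births: 1565 * 0.213 = 333, 485 * 0.529 = 257 → total 590
Group 2: 1424 * 0.954 = 1358
Group 3: 1565 * 0.943 = 1476
Group 4: 485 * 0.93 = 451
Group 5: 1999 * 0.947 + 2507 * 0.296 = 1893 + 742 = 2635
Net migration: Group 1 + 132 → 722; Group 2 − 132 → 1226; Group 3 + 132 → 1608; Group 4 − 132 → 319; Group 5 + 132 → 2767
→ [722, 1226, 1608, 319, 2767]
Period 4:
Births: 1226 * 0.213 = 261, 1608 * 0.529 = 851 → total 1112
Group 2: 722 * 0.954 = 689
Group 3: 1226 * 0.943 = 1156
Group 4: 1608 * 0.93 = 1495
Group 5: 319 * 0.947 + 2767 * 0.296 = 302 + 819 = 1121
Net migration: Group 1 + 132 → 1244; Group 2 − 132 → 557; Group 3 + 132 → 1288; Group 4 − 132 → 1363; Group 5 + 132 → 1253
→ [1244, 557, 1288, 1363, 1253]
Total after period 4: 1244 + 557 + 1288 + 1363 + 1253 = 5705

5705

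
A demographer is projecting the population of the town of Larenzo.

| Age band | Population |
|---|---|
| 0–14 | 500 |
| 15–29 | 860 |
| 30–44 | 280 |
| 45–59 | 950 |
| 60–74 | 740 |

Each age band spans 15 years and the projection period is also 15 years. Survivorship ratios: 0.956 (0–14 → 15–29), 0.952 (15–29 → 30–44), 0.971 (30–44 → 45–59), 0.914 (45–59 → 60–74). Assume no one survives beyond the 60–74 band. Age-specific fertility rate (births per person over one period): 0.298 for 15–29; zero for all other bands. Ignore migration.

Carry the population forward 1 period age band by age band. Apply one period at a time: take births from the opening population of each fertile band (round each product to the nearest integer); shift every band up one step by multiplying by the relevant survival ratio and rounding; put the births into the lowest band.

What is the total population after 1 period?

(Groups numbered youngest = 1 to oldest = 5.)
Period 1.
Births: 860 × 0.298 = 256
Group 2: 500 × 0.956 = 478
Group 3: 860 × 0.952 = 819
Group 4: 280 × 0.971 = 272
Group 5: 950 × 0.914 = 868
End of period: [256, 478, 819, 272, 868]
Total after period 1: 256 + 478 + 819 + 272 + 868 = 2693

2693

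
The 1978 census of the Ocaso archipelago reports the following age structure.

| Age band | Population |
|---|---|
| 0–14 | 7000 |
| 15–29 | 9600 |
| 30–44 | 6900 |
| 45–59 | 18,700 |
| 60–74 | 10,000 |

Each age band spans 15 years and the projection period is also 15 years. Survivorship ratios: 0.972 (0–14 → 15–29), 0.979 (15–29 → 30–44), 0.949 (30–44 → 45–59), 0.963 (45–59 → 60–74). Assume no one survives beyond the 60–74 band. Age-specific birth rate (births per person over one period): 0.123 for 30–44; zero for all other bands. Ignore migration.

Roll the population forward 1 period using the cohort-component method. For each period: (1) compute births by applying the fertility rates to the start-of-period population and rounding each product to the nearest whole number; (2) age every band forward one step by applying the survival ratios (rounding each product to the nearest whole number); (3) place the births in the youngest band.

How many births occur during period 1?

Period 1:
Births: 6900 * 0.123 = 849
15–29: 7000 * 0.972 = 6804
30–44: 9600 * 0.979 = 9398
45–59: 6900 * 0.949 = 6548
60–74: 18700 * 0.963 = 18008
Population now: 0–14=849, 15–29=6804, 30–44=9398, 45–59=6548, 60–74=18008

849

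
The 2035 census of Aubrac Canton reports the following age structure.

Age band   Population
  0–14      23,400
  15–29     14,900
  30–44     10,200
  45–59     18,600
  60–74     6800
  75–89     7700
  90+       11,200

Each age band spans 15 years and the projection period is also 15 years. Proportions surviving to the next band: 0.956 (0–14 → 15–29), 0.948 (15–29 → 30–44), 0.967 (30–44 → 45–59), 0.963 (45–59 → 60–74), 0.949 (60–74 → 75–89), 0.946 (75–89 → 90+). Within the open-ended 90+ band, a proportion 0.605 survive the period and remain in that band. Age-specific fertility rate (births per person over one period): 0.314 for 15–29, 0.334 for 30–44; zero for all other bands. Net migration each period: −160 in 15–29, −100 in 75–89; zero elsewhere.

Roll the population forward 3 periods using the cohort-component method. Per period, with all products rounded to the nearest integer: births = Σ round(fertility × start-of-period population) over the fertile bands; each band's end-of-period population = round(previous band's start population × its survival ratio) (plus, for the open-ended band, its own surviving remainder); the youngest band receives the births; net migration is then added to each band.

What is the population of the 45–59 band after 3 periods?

(Bands numbered youngest = 1 to oldest = 7.)
[period 1]
Births: 14900 * 0.314 = 4679 ; 10200 * 0.334 = 3407 — total 8086
Band 2: 23400 * 0.956 = 22370
Band 3: 14900 * 0.948 = 14125
Band 4: 10200 * 0.967 = 9863
Band 5: 18600 * 0.963 = 17912
Band 6: 6800 * 0.949 = 6453
Band 7: 7700 * 0.946 + 11200 * 0.605 = 7284 + 6776 = 14060
Net migration: Band 2 − 160 → 22210; Band 6 − 100 → 6353
→ [8086, 22210, 14125, 9863, 17912, 6353, 14060]
[period 2]
Births: 22210 * 0.314 = 6974 ; 14125 * 0.334 = 4718 — total 11692
Band 2: 8086 * 0.956 = 7730
Band 3: 22210 * 0.948 = 21055
Band 4: 14125 * 0.967 = 13659
Band 5: 9863 * 0.963 = 9498
Band 6: 17912 * 0.949 = 16998
Band 7: 6353 * 0.946 + 14060 * 0.605 = 6010 + 8506 = 14516
Net migration: Band 2 − 160 → 7570; Band 6 − 100 → 16898
→ [11692, 7570, 21055, 13659, 9498, 16898, 14516]
[period 3]
Births: 7570 * 0.314 = 2377 ; 21055 * 0.334 = 7032 — total 9409
Band 2: 11692 * 0.956 = 11178
Band 3: 7570 * 0.948 = 7176
Band 4: 21055 * 0.967 = 20360
Band 5: 13659 * 0.963 = 13154
Band 6: 9498 * 0.949 = 9014
Band 7: 16898 * 0.946 + 14516 * 0.605 = 15986 + 8782 = 24768
Net migration: Band 2 − 160 → 11018; Band 6 − 100 → 8914
→ [9409, 11018, 7176, 20360, 13154, 8914, 24768]

20360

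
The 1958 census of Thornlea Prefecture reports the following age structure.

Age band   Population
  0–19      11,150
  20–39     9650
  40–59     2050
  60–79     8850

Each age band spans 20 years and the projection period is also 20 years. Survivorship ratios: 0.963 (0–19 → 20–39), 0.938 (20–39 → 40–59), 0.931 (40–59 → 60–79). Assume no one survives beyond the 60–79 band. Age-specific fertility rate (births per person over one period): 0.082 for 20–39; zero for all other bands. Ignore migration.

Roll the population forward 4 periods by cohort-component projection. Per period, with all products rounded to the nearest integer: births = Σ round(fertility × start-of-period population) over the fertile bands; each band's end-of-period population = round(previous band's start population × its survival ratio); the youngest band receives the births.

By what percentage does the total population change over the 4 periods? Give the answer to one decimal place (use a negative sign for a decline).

-95.0

— Period 1 —
Births: 9650 * 0.082 = 791
20–39: 11150 * 0.963 = 10737
40–59: 9650 * 0.938 = 9052
60–79: 2050 * 0.931 = 1909
Population now: 0–19=791, 20–39=10737, 40–59=9052, 60–79=1909
— Period 2 —
Births: 10737 * 0.082 = 880
20–39: 791 * 0.963 = 762
40–59: 10737 * 0.938 = 10071
60–79: 9052 * 0.931 = 8427
Population now: 0–19=880, 20–39=762, 40–59=10071, 60–79=8427
— Period 3 —
Births: 762 * 0.082 = 62
20–39: 880 * 0.963 = 847
40–59: 762 * 0.938 = 715
60–79: 10071 * 0.931 = 9376
Population now: 0–19=62, 20–39=847, 40–59=715, 60–79=9376
— Period 4 —
Births: 847 * 0.082 = 69
20–39: 62 * 0.963 = 60
40–59: 847 * 0.938 = 794
60–79: 715 * 0.931 = 666
Population now: 0–19=69, 20–39=60, 40–59=794, 60–79=666
Total: 31700 → 1589; change = -30111; percentage change = -95.0%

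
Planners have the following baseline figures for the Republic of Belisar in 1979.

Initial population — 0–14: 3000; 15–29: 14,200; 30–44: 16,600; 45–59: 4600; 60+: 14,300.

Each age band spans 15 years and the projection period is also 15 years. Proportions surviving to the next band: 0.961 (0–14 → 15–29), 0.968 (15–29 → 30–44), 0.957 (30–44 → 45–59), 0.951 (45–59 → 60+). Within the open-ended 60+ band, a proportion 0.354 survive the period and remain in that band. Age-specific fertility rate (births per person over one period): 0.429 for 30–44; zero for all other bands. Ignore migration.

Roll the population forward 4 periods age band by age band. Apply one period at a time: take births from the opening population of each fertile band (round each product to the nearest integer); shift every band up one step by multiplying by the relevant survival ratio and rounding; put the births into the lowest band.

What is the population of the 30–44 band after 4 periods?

Call the bands 1 to 5, youngest first.
Period 1:
Births: 16600 × 0.429 = 7121
Band 2: 3000 × 0.961 = 2883
Band 3: 14200 × 0.968 = 13746
Band 4: 16600 × 0.957 = 15886
Band 5: 4600 × 0.951 + 14300 × 0.354 = 4375 + 5062 = 9437
Population now: 0–14=7121, 15–29=2883, 30–44=13746, 45–59=15886, 60+=9437
Period 2:
Births: 13746 × 0.429 = 5897
Band 2: 7121 × 0.961 = 6843
Band 3: 2883 × 0.968 = 2791
Band 4: 13746 × 0.957 = 13155
Band 5: 15886 × 0.951 + 9437 × 0.354 = 15108 + 3341 = 18449
Population now: 0–14=5897, 15–29=6843, 30–44=2791, 45–59=13155, 60+=18449
Period 3:
Births: 2791 × 0.429 = 1197
Band 2: 5897 × 0.961 = 5667
Band 3: 6843 × 0.968 = 6624
Band 4: 2791 × 0.957 = 2671
Band 5: 13155 × 0.951 + 18449 × 0.354 = 12510 + 6531 = 19041
Population now: 0–14=1197, 15–29=5667, 30–44=6624, 45–59=2671, 60+=19041
Period 4:
Births: 6624 × 0.429 = 2842
Band 2: 1197 × 0.961 = 1150
Band 3: 5667 × 0.968 = 5486
Band 4: 6624 × 0.957 = 6339
Band 5: 2671 × 0.951 + 19041 × 0.354 = 2540 + 6741 = 9281
Population now: 0–14=2842, 15–29=1150, 30–44=5486, 45–59=6339, 60+=9281

5486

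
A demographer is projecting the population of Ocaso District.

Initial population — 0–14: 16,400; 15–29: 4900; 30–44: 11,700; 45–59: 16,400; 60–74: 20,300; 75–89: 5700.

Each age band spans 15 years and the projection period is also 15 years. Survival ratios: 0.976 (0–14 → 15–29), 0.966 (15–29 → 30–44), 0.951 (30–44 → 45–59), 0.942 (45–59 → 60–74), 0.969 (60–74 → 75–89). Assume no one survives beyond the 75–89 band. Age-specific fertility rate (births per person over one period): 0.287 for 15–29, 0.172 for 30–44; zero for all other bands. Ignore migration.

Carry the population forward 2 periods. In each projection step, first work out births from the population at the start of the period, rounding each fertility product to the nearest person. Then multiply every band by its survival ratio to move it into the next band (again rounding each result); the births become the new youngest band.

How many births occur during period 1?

3418

Call the bands 1 to 6, youngest first.
After projecting period 1:
Births: 4900 × 0.287 = 1406 ; 11700 × 0.172 = 2012 ⇒ total 3418
Band 2: 16400 × 0.976 = 16006
Band 3: 4900 × 0.966 = 4733
Band 4: 11700 × 0.951 = 11127
Band 5: 16400 × 0.942 = 15449
Band 6: 20300 × 0.969 = 19671
Giving 3418 / 16006 / 4733 / 11127 / 15449 / 19671.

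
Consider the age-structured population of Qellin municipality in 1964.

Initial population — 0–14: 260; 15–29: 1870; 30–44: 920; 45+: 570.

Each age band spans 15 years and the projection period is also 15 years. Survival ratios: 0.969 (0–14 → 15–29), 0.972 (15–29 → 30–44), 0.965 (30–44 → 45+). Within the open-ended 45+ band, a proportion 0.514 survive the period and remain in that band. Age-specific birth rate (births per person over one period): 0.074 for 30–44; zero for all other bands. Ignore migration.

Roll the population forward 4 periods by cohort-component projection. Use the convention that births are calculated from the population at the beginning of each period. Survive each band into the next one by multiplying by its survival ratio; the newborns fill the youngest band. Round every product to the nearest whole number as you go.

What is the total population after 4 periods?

956

— Period 1 —
Births: 920 * 0.074 = 68
15–29: 260 * 0.969 = 252
30–44: 1870 * 0.972 = 1818
45+: 920 * 0.965 + 570 * 0.514 = 888 + 293 = 1181
Giving 68 / 252 / 1818 / 1181.
— Period 2 —
Births: 1818 * 0.074 = 135
15–29: 68 * 0.969 = 66
30–44: 252 * 0.972 = 245
45+: 1818 * 0.965 + 1181 * 0.514 = 1754 + 607 = 2361
Giving 135 / 66 / 245 / 2361.
— Period 3 —
Births: 245 * 0.074 = 18
15–29: 135 * 0.969 = 131
30–44: 66 * 0.972 = 64
45+: 245 * 0.965 + 2361 * 0.514 = 236 + 1214 = 1450
Giving 18 / 131 / 64 / 1450.
— Period 4 —
Births: 64 * 0.074 = 5
15–29: 18 * 0.969 = 17
30–44: 131 * 0.972 = 127
45+: 64 * 0.965 + 1450 * 0.514 = 62 + 745 = 807
Giving 5 / 17 / 127 / 807.
Total after period 4: 5 + 17 + 127 + 807 = 956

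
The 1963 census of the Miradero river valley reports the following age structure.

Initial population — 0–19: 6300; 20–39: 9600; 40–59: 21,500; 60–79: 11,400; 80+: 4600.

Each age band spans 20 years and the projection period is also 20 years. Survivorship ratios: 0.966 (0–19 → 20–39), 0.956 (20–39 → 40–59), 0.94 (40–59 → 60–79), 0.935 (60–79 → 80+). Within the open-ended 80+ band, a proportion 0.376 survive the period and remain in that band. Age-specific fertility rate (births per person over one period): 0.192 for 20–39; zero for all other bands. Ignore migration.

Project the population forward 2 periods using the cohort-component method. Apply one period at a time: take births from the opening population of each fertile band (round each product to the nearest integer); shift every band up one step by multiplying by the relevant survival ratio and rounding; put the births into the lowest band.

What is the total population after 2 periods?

40948

After projecting period 1:
Births: 9600 * 0.192 = 1843
20–39: 6300 * 0.966 = 6086
40–59: 9600 * 0.956 = 9178
60–79: 21500 * 0.94 = 20210
80+: 11400 * 0.935 + 4600 * 0.376 = 10659 + 1730 = 12389
Giving 1843 / 6086 / 9178 / 20210 / 12389.
After projecting period 2:
Births: 6086 * 0.192 = 1169
20–39: 1843 * 0.966 = 1780
40–59: 6086 * 0.956 = 5818
60–79: 9178 * 0.94 = 8627
80+: 20210 * 0.935 + 12389 * 0.376 = 18896 + 4658 = 23554
Giving 1169 / 1780 / 5818 / 8627 / 23554.
Total after period 2: 1169 + 1780 + 5818 + 8627 + 23554 = 40948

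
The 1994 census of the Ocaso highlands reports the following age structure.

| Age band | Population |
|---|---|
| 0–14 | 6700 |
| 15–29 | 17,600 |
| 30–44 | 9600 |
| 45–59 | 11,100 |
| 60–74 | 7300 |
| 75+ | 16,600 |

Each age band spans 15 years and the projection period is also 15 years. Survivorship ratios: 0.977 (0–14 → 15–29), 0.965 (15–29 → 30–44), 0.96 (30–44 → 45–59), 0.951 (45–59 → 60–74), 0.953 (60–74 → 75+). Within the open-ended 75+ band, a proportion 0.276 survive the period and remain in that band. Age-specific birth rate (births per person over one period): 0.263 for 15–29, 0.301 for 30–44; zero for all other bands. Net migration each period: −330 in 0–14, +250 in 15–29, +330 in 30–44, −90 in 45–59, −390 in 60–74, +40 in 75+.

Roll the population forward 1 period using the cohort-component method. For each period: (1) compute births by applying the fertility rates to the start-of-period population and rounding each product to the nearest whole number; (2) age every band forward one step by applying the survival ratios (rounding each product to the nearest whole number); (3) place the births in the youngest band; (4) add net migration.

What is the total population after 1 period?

— Period 1 —
Births: 17600 * 0.263 = 4629  |  9600 * 0.301 = 2890 — total 7519
15–29: 6700 * 0.977 = 6546
30–44: 17600 * 0.965 = 16984
45–59: 9600 * 0.96 = 9216
60–74: 11100 * 0.951 = 10556
75+: 7300 * 0.953 + 16600 * 0.276 = 6957 + 4582 = 11539
Net migration: 0–14 − 330 → 7189; 15–29 + 250 → 6796; 30–44 + 330 → 17314; 45–59 − 90 → 9126; 60–74 − 390 → 10166; 75+ + 40 → 11579
End of period: [7189, 6796, 17314, 9126, 10166, 11579]
Total after period 1: 7189 + 6796 + 17314 + 9126 + 10166 + 11579 = 62170

62170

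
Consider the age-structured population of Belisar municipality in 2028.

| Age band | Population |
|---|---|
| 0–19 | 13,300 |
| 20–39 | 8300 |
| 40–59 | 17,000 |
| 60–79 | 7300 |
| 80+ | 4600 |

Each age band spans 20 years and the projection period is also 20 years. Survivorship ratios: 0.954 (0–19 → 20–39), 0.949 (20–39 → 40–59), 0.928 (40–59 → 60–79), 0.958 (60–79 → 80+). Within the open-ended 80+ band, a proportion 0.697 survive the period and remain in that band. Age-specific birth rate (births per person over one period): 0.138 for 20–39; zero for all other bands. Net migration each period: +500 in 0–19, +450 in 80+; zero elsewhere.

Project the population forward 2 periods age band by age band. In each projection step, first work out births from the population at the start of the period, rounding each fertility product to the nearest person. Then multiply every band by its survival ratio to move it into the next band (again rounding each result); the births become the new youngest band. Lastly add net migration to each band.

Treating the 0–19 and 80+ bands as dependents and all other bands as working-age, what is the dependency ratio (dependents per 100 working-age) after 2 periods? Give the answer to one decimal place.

Call the bands 1 to 5, youngest first.
After projecting period 1:
Births: 8300 * 0.138 = 1145
Band 2: 13300 * 0.954 = 12688
Band 3: 8300 * 0.949 = 7877
Band 4: 17000 * 0.928 = 15776
Band 5: 7300 * 0.958 + 4600 * 0.697 = 6993 + 3206 = 10199
Net migration: Band 1 + 500 → 1645; Band 5 + 450 → 10649
Giving 1645 / 12688 / 7877 / 15776 / 10649.
After projecting period 2:
Births: 12688 * 0.138 = 1751
Band 2: 1645 * 0.954 = 1569
Band 3: 12688 * 0.949 = 12041
Band 4: 7877 * 0.928 = 7310
Band 5: 15776 * 0.958 + 10649 * 0.697 = 15113 + 7422 = 22535
Net migration: Band 1 + 500 → 2251; Band 5 + 450 → 22985
Giving 2251 / 1569 / 12041 / 7310 / 22985.
Dependents (band 0–19 + band 80+) = 2251 + 22985 = 25236; working-age = 20920; ratio = 25236/20920 × 100 = 120.6

120.6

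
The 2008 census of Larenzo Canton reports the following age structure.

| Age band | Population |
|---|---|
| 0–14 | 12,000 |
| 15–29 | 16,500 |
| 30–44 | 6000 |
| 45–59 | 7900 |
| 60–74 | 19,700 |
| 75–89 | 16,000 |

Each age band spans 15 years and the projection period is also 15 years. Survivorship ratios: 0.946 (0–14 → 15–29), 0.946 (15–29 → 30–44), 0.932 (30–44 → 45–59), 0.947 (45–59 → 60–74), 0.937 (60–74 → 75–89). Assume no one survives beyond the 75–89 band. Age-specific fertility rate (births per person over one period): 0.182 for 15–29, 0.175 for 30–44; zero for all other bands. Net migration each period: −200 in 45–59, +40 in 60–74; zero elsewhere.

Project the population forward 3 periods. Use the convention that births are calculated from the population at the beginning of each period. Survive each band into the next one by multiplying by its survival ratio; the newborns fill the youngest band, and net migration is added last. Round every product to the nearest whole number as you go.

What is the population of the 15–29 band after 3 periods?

4539

[period 1]
Births: 16500 × 0.182 = 3003  |  6000 × 0.175 = 1050 → 4053
15–29: 12000 × 0.946 = 11352
30–44: 16500 × 0.946 = 15609
45–59: 6000 × 0.932 = 5592
60–74: 7900 × 0.947 = 7481
75–89: 19700 × 0.937 = 18459
Net migration: 45–59 − 200 → 5392; 60–74 + 40 → 7521
Giving 4053 / 11352 / 15609 / 5392 / 7521 / 18459.
[period 2]
Births: 11352 × 0.182 = 2066  |  15609 × 0.175 = 2732 → 4798
15–29: 4053 × 0.946 = 3834
30–44: 11352 × 0.946 = 10739
45–59: 15609 × 0.932 = 14548
60–74: 5392 × 0.947 = 5106
75–89: 7521 × 0.937 = 7047
Net migration: 45–59 − 200 → 14348; 60–74 + 40 → 5146
Giving 4798 / 3834 / 10739 / 14348 / 5146 / 7047.
[period 3]
Births: 3834 × 0.182 = 698  |  10739 × 0.175 = 1879 → 2577
15–29: 4798 × 0.946 = 4539
30–44: 3834 × 0.946 = 3627
45–59: 10739 × 0.932 = 10009
60–74: 14348 × 0.947 = 13588
75–89: 5146 × 0.937 = 4822
Net migration: 45–59 − 200 → 9809; 60–74 + 40 → 13628
Giving 2577 / 4539 / 3627 / 9809 / 13628 / 4822.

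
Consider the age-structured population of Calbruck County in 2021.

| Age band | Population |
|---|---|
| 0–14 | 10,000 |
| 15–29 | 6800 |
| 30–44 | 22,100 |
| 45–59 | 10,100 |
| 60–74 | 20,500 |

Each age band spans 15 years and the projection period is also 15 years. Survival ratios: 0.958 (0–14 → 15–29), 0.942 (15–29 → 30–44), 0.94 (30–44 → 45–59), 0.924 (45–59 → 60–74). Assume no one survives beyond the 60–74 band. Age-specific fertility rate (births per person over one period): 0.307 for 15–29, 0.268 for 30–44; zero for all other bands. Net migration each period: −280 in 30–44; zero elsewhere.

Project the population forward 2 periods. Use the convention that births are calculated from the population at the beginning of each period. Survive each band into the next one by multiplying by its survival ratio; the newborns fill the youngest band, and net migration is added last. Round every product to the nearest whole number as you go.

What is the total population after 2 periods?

45955

Period 1.
Births: 6800 × 0.307 = 2088, 22100 × 0.268 = 5923 ⇒ total 8011
15–29: 10000 × 0.958 = 9580
30–44: 6800 × 0.942 = 6406
45–59: 22100 × 0.94 = 20774
60–74: 10100 × 0.924 = 9332
Net migration: 30–44 − 280 → 6126
End of period: [8011, 9580, 6126, 20774, 9332]
Period 2.
Births: 9580 × 0.307 = 2941, 6126 × 0.268 = 1642 ⇒ total 4583
15–29: 8011 × 0.958 = 7675
30–44: 9580 × 0.942 = 9024
45–59: 6126 × 0.94 = 5758
60–74: 20774 × 0.924 = 19195
Net migration: 30–44 − 280 → 8744
End of period: [4583, 7675, 8744, 5758, 19195]
Total after period 2: 4583 + 7675 + 8744 + 5758 + 19195 = 45955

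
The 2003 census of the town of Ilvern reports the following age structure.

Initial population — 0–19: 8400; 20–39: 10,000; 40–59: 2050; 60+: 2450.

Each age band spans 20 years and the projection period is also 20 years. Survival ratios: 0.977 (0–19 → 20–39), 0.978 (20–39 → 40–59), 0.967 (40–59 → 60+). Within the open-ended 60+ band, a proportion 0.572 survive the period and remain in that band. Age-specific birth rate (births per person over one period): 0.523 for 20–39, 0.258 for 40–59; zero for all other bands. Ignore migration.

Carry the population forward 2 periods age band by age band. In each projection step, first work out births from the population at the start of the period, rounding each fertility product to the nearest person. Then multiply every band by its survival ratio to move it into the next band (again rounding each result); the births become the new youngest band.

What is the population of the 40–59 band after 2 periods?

8026

Call the groups 1 to 4, youngest first.
Period 1.
Births: 10000 × 0.523 = 5230, 2050 × 0.258 = 529 ⇒ total 5759
Group 2: 8400 × 0.977 = 8207
Group 3: 10000 × 0.978 = 9780
Group 4: 2050 × 0.967 + 2450 × 0.572 = 1982 + 1401 = 3383
→ [5759, 8207, 9780, 3383]
Period 2.
Births: 8207 × 0.523 = 4292, 9780 × 0.258 = 2523 ⇒ total 6815
Group 2: 5759 × 0.977 = 5627
Group 3: 8207 × 0.978 = 8026
Group 4: 9780 × 0.967 + 3383 × 0.572 = 9457 + 1935 = 11392
→ [6815, 5627, 8026, 11392]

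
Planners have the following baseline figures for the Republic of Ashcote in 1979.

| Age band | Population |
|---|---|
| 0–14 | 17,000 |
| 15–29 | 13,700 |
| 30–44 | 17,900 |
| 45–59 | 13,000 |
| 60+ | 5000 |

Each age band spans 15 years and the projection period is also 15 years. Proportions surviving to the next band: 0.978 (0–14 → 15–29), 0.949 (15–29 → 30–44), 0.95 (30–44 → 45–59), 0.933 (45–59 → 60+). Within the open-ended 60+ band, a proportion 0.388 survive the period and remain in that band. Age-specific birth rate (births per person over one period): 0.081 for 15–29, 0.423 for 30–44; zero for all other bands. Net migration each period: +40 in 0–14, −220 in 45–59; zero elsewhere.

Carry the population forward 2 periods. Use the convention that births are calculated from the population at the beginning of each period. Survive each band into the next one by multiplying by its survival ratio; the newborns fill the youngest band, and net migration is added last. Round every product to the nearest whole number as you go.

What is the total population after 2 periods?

Numbering the bands 1..5 from youngest to oldest:
— Period 1 —
Births: 13700 * 0.081 = 1110  |  17900 * 0.423 = 7572 → 8682
Band 2: 17000 * 0.978 = 16626
Band 3: 13700 * 0.949 = 13001
Band 4: 17900 * 0.95 = 17005
Band 5: 13000 * 0.933 + 5000 * 0.388 = 12129 + 1940 = 14069
Net migration: Band 1 + 40 → 8722; Band 4 − 220 → 16785
End of period: [8722, 16626, 13001, 16785, 14069]
— Period 2 —
Births: 16626 * 0.081 = 1347  |  13001 * 0.423 = 5499 → 6846
Band 2: 8722 * 0.978 = 8530
Band 3: 16626 * 0.949 = 15778
Band 4: 13001 * 0.95 = 12351
Band 5: 16785 * 0.933 + 14069 * 0.388 = 15660 + 5459 = 21119
Net migration: Band 1 + 40 → 6886; Band 4 − 220 → 12131
End of period: [6886, 8530, 15778, 12131, 21119]
Total after period 2: 6886 + 8530 + 15778 + 12131 + 21119 = 64444

64444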